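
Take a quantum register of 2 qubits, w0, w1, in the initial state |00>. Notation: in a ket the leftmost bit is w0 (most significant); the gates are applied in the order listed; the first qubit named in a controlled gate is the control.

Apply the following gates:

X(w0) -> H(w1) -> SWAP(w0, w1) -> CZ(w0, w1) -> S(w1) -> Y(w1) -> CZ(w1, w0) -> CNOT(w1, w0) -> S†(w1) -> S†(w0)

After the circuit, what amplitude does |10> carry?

The amplitude on |10> is sqrt(2)*I/2.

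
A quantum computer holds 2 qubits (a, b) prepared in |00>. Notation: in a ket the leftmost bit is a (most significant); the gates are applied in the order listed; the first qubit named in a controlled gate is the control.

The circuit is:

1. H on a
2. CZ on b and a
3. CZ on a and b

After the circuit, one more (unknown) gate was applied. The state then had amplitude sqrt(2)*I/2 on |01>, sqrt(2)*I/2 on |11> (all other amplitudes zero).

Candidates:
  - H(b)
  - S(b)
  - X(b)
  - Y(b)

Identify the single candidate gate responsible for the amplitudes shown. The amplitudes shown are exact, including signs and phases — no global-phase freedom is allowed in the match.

The applied gate was Y(b).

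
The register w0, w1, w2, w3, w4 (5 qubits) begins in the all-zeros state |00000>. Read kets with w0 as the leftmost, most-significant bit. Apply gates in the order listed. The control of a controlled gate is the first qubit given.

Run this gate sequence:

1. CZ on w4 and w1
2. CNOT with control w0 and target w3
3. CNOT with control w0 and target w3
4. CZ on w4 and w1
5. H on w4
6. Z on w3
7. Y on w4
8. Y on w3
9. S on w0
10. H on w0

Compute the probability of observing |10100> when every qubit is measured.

The probability of measuring |10100> is 0. Key observation: steps 1-4 multiply out to the identity, so the circuit reduces to the remaining gates.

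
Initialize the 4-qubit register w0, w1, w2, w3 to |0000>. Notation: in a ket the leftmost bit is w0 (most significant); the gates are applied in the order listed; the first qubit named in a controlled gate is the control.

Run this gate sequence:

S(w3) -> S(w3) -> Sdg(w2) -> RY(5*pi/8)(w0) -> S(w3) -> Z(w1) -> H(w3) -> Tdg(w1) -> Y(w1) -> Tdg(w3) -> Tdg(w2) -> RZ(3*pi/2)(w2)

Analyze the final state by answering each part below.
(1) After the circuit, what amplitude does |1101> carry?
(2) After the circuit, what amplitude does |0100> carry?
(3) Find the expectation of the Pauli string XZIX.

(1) The amplitude on |1101> is -sqrt(2)*I*sin(5*pi/16)/2.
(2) The amplitude on |0100> is -sqrt(2)*exp(3*I*pi/4)*cos(5*pi/16)/2.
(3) The observable XZIX averages to -sqrt(2*sqrt(2) + 4)/4.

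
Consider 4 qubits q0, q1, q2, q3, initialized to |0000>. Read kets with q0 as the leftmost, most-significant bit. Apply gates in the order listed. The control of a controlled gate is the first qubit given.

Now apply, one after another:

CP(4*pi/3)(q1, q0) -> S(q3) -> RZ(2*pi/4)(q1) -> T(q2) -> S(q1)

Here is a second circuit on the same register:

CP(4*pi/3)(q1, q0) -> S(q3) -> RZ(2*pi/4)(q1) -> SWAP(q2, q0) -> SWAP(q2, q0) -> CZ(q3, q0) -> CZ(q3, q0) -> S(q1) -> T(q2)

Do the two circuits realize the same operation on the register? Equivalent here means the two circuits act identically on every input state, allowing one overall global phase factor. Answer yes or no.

Yes — the two circuits implement the same unitary up to a global phase.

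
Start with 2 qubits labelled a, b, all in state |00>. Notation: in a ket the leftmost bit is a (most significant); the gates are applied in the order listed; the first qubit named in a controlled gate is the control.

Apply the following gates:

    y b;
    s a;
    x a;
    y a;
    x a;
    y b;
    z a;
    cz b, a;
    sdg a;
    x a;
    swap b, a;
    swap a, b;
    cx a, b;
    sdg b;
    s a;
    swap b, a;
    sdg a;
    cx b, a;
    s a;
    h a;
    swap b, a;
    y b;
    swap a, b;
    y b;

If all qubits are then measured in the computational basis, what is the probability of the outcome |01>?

A full measurement returns |01> with probability 1/2.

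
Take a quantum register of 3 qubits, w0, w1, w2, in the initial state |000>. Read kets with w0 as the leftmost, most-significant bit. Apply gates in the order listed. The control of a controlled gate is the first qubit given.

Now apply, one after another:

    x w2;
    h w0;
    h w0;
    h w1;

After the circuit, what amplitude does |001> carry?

The final state's coefficient on |001> equals sqrt(2)/2. Key observation: gates 2-3 undo each other exactly, leaving only the rest of the circuit to track.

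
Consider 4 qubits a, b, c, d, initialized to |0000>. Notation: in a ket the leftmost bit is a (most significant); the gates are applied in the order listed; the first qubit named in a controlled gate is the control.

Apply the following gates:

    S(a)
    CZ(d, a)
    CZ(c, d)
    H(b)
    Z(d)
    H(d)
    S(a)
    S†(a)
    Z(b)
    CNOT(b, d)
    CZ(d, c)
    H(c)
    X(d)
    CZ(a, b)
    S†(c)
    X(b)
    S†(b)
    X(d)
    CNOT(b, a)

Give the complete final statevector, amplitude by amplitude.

After the circuit, the state carries amplitude -sqrt(2)/4 on |0000>, -sqrt(2)/4 on |0001>, sqrt(2)*I/4 on |0010>, sqrt(2)*I/4 on |0011>, 0 on |0100>, 0 on |0101>, 0 on |0110>, 0 on |0111>, 0 on |1000>, 0 on |1001>, 0 on |1010>, 0 on |1011>, -sqrt(2)*I/4 on |1100>, -sqrt(2)*I/4 on |1101>, -sqrt(2)/4 on |1110>, -sqrt(2)/4 on |1111>. Key observation: gates 7-8 undo each other exactly, leaving only the rest of the circuit to track.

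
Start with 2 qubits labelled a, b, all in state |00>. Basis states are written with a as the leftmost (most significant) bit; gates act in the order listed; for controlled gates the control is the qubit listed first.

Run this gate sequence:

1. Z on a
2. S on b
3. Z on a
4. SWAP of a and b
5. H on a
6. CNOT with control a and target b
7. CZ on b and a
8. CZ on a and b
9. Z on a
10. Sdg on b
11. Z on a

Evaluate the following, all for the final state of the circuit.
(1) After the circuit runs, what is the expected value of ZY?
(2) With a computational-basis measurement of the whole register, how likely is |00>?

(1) The observable ZY averages to 0.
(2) The probability of measuring |00> is 1/2.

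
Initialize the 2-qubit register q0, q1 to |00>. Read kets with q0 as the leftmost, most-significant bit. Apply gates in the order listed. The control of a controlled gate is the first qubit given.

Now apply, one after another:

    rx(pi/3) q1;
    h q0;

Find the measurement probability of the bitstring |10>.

A full measurement returns |10> with probability 3/8.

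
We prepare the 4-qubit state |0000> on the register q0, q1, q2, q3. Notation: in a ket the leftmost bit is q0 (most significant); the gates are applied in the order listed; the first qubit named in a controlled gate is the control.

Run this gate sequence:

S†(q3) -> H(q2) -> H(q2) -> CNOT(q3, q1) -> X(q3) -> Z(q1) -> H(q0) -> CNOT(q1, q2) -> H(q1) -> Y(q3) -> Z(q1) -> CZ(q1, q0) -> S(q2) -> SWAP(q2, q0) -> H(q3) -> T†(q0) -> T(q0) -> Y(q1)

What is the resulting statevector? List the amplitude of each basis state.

After the circuit, the state carries amplitude sqrt(2)/4 on |0000>, sqrt(2)/4 on |0001>, -sqrt(2)/4 on |0010>, -sqrt(2)/4 on |0011>, sqrt(2)/4 on |0100>, sqrt(2)/4 on |0101>, sqrt(2)/4 on |0110>, sqrt(2)/4 on |0111>, 0 on |1000>, 0 on |1001>, 0 on |1010>, 0 on |1011>, 0 on |1100>, 0 on |1101>, 0 on |1110>, 0 on |1111>. Key observation: steps 2-3 multiply out to the identity, so the circuit reduces to the remaining gates.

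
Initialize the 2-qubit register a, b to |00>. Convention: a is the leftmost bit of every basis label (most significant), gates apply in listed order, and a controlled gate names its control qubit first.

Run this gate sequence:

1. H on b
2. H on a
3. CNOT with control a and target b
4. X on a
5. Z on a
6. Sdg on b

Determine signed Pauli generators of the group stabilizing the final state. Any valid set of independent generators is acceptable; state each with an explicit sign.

The stabilizer group can be generated by -XI, -IY, among other valid generating sets.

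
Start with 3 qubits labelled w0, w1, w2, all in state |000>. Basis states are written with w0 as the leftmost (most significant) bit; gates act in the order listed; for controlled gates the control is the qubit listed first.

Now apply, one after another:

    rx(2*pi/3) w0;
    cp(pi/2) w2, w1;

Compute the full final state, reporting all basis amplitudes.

The resulting statevector has amplitude 1/2 on |000>, -sqrt(3)*I/2 on |100>, and 0 on every other basis state.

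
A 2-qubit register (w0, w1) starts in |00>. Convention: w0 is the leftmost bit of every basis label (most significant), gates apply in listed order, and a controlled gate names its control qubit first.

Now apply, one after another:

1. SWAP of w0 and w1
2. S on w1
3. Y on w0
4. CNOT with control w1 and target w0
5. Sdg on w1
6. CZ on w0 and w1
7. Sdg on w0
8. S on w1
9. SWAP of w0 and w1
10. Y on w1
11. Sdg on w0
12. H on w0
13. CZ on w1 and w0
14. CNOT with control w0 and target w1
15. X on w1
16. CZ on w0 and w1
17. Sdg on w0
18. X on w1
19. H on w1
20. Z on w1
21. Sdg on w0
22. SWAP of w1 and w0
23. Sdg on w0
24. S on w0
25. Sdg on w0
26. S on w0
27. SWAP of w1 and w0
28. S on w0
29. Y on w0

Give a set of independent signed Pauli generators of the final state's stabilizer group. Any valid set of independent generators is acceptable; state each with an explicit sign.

The stabilizer group can be generated by -YZ, +ZX, among other valid generating sets.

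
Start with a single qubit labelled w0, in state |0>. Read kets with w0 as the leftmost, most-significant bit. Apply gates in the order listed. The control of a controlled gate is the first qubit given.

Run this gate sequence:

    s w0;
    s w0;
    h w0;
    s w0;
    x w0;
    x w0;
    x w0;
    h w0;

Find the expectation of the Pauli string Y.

The observable Y averages to 1.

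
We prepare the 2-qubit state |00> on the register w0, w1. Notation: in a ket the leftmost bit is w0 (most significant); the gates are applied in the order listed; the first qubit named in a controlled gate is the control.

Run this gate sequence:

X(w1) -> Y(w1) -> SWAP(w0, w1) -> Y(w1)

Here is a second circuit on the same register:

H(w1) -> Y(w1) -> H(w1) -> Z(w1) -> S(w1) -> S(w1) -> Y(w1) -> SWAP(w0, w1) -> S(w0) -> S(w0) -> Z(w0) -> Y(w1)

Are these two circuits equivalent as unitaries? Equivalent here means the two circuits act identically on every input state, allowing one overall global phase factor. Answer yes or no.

No, they are not equivalent — no single phase factor reconciles the two unitaries.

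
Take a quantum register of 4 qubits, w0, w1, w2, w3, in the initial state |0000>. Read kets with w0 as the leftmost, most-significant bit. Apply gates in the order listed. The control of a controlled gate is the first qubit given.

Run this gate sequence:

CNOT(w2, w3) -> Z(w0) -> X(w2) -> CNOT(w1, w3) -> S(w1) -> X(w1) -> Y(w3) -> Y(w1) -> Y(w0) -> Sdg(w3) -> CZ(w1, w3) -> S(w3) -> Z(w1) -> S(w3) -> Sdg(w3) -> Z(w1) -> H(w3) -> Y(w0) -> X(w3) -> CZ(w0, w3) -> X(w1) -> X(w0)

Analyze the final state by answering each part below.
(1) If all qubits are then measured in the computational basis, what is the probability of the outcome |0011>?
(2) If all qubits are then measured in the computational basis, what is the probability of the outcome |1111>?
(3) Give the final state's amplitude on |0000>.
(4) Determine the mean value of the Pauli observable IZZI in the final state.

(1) A full measurement returns |0011> with probability 0. Key observation: steps 13-16 multiply out to the identity, so the circuit reduces to the remaining gates.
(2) The probability of measuring |1111> is 1/2.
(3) The final state's coefficient on |0000> equals 0.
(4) In the final state, IZZI has expectation 1.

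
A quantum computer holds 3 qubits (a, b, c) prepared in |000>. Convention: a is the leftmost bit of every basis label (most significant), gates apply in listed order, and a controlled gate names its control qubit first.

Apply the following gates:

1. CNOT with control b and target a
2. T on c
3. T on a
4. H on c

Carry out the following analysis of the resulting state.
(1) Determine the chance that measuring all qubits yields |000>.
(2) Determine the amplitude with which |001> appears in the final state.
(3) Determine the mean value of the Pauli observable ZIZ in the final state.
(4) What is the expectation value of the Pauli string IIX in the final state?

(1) The probability of measuring |000> is 1/2.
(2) The amplitude on |001> is sqrt(2)/2.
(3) The observable ZIZ averages to 0.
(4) The expectation value of IIX is 1.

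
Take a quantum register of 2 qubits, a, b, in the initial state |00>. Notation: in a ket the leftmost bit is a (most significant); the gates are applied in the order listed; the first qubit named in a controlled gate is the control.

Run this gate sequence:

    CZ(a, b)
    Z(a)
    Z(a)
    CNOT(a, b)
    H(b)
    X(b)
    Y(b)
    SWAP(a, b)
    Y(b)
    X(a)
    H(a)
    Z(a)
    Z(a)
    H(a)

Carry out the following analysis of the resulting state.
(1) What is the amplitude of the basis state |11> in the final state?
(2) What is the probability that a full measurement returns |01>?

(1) The amplitude on |11> is sqrt(2)/2. Key observation: gates 11-14 undo each other exactly, leaving only the rest of the circuit to track.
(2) Outcome |01> occurs with probability 1/2.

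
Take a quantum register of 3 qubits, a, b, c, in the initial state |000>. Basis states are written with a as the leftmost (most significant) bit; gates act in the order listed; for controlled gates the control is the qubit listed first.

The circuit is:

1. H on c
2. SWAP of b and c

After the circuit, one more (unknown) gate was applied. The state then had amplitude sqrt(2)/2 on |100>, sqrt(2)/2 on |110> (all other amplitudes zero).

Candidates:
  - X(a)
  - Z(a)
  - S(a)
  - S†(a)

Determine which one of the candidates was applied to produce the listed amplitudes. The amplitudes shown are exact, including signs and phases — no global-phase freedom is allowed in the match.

The applied gate was X(a).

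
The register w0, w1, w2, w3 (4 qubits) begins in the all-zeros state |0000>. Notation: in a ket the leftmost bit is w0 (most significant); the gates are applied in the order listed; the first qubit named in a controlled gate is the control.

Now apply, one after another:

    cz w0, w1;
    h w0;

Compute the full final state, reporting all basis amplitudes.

The final amplitudes are sqrt(2)/2 on |0000>, sqrt(2)/2 on |1000>, and 0 on every other basis state.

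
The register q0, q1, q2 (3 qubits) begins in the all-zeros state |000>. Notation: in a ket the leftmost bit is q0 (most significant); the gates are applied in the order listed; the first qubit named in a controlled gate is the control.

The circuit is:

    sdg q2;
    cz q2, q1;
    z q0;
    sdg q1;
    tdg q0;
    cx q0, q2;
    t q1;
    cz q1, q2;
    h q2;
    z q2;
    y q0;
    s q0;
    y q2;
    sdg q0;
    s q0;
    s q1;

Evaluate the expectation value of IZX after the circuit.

The expectation value of IZX is 1.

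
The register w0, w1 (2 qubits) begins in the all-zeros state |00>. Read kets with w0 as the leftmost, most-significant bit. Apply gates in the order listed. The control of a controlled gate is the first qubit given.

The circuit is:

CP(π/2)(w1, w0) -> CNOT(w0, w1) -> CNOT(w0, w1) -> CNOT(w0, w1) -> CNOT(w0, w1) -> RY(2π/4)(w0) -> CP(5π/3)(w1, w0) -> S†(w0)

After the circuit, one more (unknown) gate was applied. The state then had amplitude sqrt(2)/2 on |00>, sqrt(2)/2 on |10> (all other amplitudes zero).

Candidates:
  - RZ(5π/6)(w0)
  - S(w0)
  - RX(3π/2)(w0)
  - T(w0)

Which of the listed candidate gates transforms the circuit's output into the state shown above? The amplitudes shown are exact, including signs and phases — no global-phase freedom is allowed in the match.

It was S(w0) that produced the state shown.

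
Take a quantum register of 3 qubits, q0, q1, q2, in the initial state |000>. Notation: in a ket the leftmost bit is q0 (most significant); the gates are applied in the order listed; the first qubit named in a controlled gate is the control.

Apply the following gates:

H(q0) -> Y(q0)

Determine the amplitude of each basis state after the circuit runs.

After the circuit, the state carries amplitude -sqrt(2)*I/2 on |000>, sqrt(2)*I/2 on |100>, and 0 on every other basis state.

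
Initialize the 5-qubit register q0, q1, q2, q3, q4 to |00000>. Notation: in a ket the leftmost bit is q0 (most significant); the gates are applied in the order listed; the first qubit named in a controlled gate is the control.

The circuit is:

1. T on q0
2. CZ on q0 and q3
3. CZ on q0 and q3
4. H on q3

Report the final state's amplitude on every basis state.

The resulting statevector has amplitude sqrt(2)/2 on |00000>, sqrt(2)/2 on |00010>, and 0 on every other basis state. Key observation: the block from step 2 through step 3 cancels to the identity and can be dropped.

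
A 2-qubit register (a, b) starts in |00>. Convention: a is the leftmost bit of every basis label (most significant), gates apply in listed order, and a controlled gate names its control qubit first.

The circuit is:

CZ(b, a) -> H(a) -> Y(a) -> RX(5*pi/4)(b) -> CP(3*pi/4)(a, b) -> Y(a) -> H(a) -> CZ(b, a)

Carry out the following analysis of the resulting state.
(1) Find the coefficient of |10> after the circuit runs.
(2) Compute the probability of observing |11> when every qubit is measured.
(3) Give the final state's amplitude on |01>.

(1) |10> carries amplitude 0 in the final state.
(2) A full measurement returns |11> with probability sqrt(2)/4 + 3/8.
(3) |01> carries amplitude sqrt(sqrt(2) + 2)*(-I + exp(I*pi/4))/4 in the final state.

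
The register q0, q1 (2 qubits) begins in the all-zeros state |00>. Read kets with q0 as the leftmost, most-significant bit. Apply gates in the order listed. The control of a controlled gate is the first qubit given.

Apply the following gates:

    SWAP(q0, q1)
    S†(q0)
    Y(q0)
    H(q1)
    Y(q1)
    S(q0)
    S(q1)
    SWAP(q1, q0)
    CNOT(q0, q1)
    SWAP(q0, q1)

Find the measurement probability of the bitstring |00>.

Outcome |00> occurs with probability 0.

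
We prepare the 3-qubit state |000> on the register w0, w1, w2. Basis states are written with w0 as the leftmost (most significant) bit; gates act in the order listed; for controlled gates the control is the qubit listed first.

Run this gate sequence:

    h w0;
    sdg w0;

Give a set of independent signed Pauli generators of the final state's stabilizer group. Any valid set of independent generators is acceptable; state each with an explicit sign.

The stabilizer group can be generated by -YII, +IZI, +IIZ, among other valid generating sets.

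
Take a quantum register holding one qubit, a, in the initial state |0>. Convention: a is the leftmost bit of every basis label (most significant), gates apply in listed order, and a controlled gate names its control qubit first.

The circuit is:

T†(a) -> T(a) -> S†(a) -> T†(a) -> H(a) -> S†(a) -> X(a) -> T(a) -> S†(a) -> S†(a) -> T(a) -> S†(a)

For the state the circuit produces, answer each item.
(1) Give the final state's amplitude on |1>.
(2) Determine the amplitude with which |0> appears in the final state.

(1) The final state's coefficient on |1> equals -sqrt(2)/2.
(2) |0> carries amplitude -sqrt(2)*I/2 in the final state.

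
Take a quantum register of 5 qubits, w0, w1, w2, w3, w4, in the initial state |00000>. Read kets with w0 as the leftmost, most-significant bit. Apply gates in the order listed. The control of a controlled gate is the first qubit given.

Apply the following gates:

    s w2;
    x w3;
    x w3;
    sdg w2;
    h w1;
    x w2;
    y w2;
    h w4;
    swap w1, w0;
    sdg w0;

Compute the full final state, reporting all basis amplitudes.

After the circuit, the state carries amplitude -I/2 on |00000>, -I/2 on |00001>, -1/2 on |10000>, -1/2 on |10001>, and 0 on every other basis state. Key observation: the block from step 1 through step 4 cancels to the identity and can be dropped.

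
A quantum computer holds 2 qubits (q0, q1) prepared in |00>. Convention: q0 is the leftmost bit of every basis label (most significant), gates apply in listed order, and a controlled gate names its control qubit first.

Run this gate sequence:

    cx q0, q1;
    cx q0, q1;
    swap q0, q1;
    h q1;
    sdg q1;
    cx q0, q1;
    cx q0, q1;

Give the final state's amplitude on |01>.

The amplitude on |01> is -sqrt(2)*I/2.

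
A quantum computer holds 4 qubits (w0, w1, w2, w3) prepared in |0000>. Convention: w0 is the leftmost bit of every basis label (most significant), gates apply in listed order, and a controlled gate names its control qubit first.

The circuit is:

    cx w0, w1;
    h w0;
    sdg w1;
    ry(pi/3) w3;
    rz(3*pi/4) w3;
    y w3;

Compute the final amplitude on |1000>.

The final state's coefficient on |1000> equals -sqrt(2)*exp(7*I*pi/8)/4.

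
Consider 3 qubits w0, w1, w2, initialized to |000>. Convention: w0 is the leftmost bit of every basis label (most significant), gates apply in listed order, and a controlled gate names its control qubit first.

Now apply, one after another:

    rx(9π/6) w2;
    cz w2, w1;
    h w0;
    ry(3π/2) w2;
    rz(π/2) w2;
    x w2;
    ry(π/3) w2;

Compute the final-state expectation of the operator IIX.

In the final state, IIX has expectation -1/2.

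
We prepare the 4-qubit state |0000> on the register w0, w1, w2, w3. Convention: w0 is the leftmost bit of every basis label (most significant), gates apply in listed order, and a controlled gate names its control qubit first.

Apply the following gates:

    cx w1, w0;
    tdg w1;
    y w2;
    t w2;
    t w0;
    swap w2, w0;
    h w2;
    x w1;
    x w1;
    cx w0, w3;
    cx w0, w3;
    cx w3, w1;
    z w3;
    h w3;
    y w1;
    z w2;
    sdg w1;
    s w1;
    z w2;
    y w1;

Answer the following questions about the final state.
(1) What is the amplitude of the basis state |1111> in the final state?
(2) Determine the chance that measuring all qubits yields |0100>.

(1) |1111> carries amplitude 0 in the final state.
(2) The probability of measuring |0100> is 0.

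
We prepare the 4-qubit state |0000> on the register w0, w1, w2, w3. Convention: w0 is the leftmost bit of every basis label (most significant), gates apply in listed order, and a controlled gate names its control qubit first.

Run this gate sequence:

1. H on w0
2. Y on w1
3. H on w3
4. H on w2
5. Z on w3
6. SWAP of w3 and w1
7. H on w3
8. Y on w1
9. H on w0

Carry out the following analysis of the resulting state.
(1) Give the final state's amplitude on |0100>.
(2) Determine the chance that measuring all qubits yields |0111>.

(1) The amplitude on |0100> is -sqrt(2)/4.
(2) The probability of measuring |0111> is 1/8.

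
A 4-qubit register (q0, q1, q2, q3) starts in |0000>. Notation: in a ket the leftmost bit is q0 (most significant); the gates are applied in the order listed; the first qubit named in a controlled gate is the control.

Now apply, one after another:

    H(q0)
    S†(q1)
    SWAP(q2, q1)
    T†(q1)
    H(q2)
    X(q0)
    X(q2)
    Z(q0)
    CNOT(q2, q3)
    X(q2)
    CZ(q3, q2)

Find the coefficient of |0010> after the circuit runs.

|0010> carries amplitude 1/2 in the final state.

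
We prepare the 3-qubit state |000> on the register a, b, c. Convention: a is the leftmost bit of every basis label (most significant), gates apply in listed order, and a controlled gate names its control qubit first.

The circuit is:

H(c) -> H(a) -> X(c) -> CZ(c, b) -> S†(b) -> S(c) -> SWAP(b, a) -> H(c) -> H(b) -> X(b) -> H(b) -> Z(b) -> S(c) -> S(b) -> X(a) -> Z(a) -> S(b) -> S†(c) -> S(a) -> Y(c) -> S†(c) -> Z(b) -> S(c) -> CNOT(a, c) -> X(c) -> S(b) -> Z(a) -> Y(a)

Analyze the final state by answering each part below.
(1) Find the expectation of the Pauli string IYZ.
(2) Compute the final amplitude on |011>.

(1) The observable IYZ averages to 0. Key observation: gates 9-12 undo each other exactly, leaving only the rest of the circuit to track.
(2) The final state's coefficient on |011> equals sqrt(2)*(-1 - I)/4.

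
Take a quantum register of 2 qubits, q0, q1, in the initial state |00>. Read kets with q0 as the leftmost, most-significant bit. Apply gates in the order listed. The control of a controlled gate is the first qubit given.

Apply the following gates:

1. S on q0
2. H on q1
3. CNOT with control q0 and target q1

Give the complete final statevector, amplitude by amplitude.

After the circuit, the state carries amplitude sqrt(2)/2 on |00>, sqrt(2)/2 on |01>, 0 on |10>, 0 on |11>.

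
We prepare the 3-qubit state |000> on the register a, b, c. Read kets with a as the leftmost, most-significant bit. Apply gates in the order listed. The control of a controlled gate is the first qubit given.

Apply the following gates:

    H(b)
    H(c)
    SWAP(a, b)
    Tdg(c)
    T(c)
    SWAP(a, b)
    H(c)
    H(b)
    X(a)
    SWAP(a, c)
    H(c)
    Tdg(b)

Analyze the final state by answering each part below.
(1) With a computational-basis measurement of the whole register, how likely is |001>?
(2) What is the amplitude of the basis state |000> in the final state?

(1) Outcome |001> occurs with probability 1/2. Key observation: gates 1-8 undo each other exactly, leaving only the rest of the circuit to track.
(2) |000> carries amplitude sqrt(2)/2 in the final state.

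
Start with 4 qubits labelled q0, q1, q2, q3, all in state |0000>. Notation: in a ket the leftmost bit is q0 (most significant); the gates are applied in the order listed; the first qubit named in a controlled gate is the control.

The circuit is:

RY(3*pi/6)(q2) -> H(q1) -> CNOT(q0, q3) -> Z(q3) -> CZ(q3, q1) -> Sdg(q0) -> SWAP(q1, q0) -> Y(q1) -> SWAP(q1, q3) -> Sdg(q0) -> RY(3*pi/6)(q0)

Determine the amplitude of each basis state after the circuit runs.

The final amplitudes are sqrt(2)*(-1 + I)/4 on |0001>, sqrt(2)*(-1 + I)/4 on |0011>, sqrt(2)*(1 + I)/4 on |1001>, sqrt(2)*(1 + I)/4 on |1011>, and 0 on every other basis state.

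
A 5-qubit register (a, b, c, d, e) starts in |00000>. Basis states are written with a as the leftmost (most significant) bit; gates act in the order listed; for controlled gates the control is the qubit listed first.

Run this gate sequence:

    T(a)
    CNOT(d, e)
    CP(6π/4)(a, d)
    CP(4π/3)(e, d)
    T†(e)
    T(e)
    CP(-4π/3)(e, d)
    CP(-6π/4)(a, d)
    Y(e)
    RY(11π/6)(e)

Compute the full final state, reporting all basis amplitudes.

The resulting statevector has amplitude I*(-sqrt(6) + sqrt(2))/4 on |00000>, I*(-sqrt(6) - sqrt(2))/4 on |00001>, and 0 on every other basis state. Key observation: gates 3-8 undo each other exactly, leaving only the rest of the circuit to track.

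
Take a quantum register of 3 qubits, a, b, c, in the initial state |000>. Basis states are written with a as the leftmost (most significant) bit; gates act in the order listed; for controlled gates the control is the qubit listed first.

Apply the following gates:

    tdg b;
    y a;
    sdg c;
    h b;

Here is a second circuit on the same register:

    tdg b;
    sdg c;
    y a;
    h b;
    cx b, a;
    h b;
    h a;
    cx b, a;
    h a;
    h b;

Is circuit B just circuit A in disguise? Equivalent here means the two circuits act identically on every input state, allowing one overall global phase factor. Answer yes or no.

No: there is an input state on which the two circuits produce genuinely different outputs (not merely differing by a phase).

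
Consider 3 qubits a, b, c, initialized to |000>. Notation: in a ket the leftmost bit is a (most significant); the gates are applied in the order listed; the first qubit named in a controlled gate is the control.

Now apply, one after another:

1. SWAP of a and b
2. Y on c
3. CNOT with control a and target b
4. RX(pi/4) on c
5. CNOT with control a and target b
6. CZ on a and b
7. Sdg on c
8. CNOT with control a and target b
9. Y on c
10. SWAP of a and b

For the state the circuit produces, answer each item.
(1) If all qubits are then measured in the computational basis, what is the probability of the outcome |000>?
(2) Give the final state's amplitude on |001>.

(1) The probability of measuring |000> is sqrt(2)/4 + 1/2.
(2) |001> carries amplitude I*sqrt(2 - sqrt(2))/2 in the final state.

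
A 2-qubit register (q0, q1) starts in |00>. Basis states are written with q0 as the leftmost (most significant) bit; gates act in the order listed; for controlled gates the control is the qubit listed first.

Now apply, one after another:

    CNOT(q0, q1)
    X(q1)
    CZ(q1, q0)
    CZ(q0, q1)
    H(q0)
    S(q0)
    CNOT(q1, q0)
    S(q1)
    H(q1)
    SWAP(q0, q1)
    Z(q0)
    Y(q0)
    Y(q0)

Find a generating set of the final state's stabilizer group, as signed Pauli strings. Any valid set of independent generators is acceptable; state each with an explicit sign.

The stabilizer group can be generated by +XI, -IY, among other valid generating sets.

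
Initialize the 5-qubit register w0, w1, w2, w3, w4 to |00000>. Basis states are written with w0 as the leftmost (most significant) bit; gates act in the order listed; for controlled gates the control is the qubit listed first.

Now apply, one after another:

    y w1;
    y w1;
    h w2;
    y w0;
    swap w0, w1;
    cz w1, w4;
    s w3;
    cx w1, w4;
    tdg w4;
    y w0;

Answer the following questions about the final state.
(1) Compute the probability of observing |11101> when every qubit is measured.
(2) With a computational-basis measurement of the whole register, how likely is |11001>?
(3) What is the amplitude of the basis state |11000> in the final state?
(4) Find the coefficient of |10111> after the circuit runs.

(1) Outcome |11101> occurs with probability 1/2.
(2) A full measurement returns |11001> with probability 1/2.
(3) The final state's coefficient on |11000> equals 0.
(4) |10111> carries amplitude 0 in the final state.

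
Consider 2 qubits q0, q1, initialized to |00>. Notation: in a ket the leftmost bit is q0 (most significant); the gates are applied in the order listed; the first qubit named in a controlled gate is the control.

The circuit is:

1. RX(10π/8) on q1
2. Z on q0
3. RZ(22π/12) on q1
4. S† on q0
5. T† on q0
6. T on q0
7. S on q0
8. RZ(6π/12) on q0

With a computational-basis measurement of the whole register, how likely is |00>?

The probability of measuring |00> is 1/2 - sqrt(2)/4. Key observation: the block from step 4 through step 7 cancels to the identity and can be dropped.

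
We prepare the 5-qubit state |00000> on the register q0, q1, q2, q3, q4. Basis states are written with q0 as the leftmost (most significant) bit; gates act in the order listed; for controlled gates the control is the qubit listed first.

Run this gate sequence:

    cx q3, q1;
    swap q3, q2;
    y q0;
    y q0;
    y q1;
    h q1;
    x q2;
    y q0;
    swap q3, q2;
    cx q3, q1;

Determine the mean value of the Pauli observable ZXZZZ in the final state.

The observable ZXZZZ averages to -1.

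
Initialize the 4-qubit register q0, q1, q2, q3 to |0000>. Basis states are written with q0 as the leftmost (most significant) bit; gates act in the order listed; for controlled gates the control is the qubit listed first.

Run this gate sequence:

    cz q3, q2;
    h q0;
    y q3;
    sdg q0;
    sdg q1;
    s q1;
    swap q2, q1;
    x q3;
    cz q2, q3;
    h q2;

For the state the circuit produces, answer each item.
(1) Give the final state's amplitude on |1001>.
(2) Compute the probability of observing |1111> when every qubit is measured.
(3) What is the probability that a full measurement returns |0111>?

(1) The final state's coefficient on |1001> equals 0.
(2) A full measurement returns |1111> with probability 0.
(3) The probability of measuring |0111> is 0.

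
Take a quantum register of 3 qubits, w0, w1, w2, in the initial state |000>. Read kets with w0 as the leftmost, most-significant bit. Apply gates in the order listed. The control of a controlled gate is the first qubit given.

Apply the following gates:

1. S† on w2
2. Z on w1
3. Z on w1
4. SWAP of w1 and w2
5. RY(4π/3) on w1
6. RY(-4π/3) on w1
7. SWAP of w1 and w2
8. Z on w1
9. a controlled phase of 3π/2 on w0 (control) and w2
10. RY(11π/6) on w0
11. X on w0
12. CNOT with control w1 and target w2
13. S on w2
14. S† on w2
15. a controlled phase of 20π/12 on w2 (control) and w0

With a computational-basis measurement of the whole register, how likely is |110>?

A full measurement returns |110> with probability 0. Key observation: the block from step 3 through step 8 cancels to the identity and can be dropped.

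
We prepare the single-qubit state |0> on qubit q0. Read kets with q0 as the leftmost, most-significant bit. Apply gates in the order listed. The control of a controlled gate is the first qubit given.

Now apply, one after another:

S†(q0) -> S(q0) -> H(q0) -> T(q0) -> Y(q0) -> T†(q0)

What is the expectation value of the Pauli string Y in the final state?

The observable Y averages to 1.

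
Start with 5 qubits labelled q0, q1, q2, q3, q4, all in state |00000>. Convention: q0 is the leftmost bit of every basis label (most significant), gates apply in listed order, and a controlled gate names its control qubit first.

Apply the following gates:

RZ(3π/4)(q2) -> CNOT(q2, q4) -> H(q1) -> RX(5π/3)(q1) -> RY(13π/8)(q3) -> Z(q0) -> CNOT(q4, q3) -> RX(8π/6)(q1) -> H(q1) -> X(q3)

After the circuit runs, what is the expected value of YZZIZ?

The expectation value of YZZIZ is 0.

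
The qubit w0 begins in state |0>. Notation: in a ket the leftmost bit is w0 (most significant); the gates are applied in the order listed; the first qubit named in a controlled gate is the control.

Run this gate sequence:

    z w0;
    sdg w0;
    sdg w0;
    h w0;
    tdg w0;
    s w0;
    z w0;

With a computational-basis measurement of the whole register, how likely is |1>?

The probability of measuring |1> is 1/2.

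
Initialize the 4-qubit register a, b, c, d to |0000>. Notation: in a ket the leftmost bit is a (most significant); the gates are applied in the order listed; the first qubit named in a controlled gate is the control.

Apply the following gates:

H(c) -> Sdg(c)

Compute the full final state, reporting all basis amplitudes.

The final amplitudes are sqrt(2)/2 on |0000>, -sqrt(2)*I/2 on |0010>, and 0 on every other basis state.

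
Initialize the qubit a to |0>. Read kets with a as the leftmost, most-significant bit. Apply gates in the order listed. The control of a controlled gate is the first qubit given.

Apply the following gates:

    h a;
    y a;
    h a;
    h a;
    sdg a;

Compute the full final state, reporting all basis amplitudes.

The final amplitudes are -sqrt(2)*I/2 on |0>, sqrt(2)/2 on |1>. Key observation: steps 3-4 multiply out to the identity, so the circuit reduces to the remaining gates.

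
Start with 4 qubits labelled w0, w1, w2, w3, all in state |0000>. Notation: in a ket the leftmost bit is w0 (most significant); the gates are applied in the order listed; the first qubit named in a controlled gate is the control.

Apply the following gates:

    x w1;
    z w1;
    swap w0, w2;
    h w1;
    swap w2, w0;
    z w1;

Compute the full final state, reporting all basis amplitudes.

The final amplitudes are -sqrt(2)/2 on |0000>, -sqrt(2)/2 on |0100>, and 0 on every other basis state.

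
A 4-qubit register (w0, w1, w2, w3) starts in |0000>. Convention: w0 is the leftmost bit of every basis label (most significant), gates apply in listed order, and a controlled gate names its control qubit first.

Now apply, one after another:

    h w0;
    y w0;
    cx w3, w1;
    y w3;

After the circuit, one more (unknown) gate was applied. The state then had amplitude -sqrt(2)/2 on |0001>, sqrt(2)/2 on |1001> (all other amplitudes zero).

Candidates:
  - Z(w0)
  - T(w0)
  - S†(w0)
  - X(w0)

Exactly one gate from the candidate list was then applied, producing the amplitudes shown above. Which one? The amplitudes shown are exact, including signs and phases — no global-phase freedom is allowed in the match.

It was X(w0) that produced the state shown.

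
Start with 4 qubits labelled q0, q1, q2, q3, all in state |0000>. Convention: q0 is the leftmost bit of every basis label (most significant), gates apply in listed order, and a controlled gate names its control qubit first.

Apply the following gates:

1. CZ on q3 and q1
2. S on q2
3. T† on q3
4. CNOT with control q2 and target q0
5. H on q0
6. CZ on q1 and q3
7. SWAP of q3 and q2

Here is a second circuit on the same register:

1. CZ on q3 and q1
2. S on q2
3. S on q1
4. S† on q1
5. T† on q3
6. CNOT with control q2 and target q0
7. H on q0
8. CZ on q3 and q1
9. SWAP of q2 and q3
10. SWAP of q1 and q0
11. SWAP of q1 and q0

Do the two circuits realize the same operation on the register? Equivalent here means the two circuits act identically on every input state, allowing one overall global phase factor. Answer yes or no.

Yes: on every input state the two circuits agree up to one overall phase factor.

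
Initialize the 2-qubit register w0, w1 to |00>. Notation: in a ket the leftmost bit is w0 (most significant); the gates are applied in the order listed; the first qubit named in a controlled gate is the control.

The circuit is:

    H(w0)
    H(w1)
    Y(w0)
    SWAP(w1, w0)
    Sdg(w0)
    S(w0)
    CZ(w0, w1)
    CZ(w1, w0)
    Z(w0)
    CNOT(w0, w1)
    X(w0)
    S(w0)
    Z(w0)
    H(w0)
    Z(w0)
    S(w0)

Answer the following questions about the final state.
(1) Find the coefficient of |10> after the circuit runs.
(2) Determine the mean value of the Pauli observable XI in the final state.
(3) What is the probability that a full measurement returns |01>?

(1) |10> carries amplitude sqrt(2)*(-1 - I)/4 in the final state.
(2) The observable XI averages to 1.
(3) Outcome |01> occurs with probability 1/4.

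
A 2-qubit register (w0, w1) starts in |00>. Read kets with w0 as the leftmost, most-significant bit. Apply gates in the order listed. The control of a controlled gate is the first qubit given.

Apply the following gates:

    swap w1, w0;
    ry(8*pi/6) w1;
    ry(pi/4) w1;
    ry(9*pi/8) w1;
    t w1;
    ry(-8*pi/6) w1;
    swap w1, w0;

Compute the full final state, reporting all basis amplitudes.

The final amplitudes are -sqrt(1/2 - sqrt(2)/4)*sin(7*pi/16)/4 - sqrt(sqrt(2)/4 + 1/2)*cos(7*pi/16)/4 - sqrt(3)*sqrt(1/2 - sqrt(2)/4)*cos(7*pi/16)/4 + sqrt(3)*sqrt(sqrt(2)/4 + 1/2)*sin(7*pi/16)/4 - sqrt(3)*sqrt(sqrt(2)/4 + 1/2)*exp(I*pi/4)*sin(7*pi/16)/4 - 3*sqrt(1/2 - sqrt(2)/4)*exp(I*pi/4)*sin(7*pi/16)/4 - 3*sqrt(sqrt(2)/4 + 1/2)*exp(I*pi/4)*cos(7*pi/16)/4 + sqrt(3)*sqrt(1/2 - sqrt(2)/4)*exp(I*pi/4)*cos(7*pi/16)/4 on |00>, 0 on |01>, -sqrt(3)*sqrt(1/2 - sqrt(2)/4)*sin(7*pi/16)/4 - sqrt(3)*sqrt(sqrt(2)/4 + 1/2)*cos(7*pi/16)/4 - 3*sqrt(1/2 - sqrt(2)/4)*cos(7*pi/16)/4 + 3*sqrt(sqrt(2)/4 + 1/2)*sin(7*pi/16)/4 - sqrt(1/2 - sqrt(2)/4)*exp(I*pi/4)*cos(7*pi/16)/4 + sqrt(3)*sqrt(sqrt(2)/4 + 1/2)*exp(I*pi/4)*cos(7*pi/16)/4 + sqrt(3)*sqrt(1/2 - sqrt(2)/4)*exp(I*pi/4)*sin(7*pi/16)/4 + sqrt(sqrt(2)/4 + 1/2)*exp(I*pi/4)*sin(7*pi/16)/4 on |10>, 0 on |11>.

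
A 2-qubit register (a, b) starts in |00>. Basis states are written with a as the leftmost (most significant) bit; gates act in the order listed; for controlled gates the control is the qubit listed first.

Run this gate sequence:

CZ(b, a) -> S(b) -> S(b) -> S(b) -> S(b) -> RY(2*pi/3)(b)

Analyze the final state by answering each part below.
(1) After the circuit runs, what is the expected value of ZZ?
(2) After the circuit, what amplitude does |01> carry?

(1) The expectation value of ZZ is -1/2. Key observation: the block from step 2 through step 5 cancels to the identity and can be dropped.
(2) The amplitude on |01> is sqrt(3)/2.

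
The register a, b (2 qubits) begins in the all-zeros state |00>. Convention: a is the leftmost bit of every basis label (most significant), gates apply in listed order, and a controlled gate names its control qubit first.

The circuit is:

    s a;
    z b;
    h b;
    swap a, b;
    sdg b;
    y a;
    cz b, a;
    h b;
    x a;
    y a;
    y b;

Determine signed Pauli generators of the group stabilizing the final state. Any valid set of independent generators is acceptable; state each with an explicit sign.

The stabilizer group can be generated by +XI, -IX, among other valid generating sets.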